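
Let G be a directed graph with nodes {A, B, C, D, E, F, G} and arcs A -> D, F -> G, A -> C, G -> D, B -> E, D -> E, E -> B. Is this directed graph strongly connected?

There is no directed path from F to C, so the graph is not strongly connected.

No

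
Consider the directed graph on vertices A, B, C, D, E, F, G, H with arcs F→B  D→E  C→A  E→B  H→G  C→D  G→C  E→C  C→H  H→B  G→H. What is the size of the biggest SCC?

5

{C, D, E, G, H} are all mutually reachable — one SCC of size 5.
{F} is an SCC by itself.
{A} is an SCC by itself.
{B} is an SCC by itself.
The largest has 5 vertices.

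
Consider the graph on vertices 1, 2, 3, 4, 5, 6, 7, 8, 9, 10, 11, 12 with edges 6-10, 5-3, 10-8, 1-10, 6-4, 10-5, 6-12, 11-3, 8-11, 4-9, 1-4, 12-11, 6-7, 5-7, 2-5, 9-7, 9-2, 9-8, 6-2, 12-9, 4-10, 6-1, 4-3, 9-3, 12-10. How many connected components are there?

1

Starting from 1 we can reach 1, 2, 3, 4, 5, 6, 7, 8, 9, 10, 11, 12. That is one component of size 12.
Total: 1 component.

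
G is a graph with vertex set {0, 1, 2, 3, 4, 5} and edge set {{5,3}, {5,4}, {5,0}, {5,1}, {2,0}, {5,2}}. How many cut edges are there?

3

The edges on the cycle 5-2-0-5 are not bridges since each lies on that cycle.
But removing 5 - 1 disconnects 5 from 1; removing 5 - 4 disconnects 5 from 4; removing 5 - 3 disconnects 5 from 3 — these are bridges.
That makes 3 bridges.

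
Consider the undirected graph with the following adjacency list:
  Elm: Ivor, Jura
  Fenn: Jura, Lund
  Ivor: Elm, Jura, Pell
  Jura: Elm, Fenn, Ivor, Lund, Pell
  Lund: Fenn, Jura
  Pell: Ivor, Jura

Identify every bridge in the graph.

none

The edges on the cycle Jura-Fenn-Lund-Jura are not bridges since each lies on that cycle.
Every edge lies on some cycle, so there are no bridges.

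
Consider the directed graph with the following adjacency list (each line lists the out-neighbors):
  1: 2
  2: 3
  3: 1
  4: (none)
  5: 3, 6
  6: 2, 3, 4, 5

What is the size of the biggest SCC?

3

{1, 2, 3} are all mutually reachable — one SCC of size 3.
{5, 6} are all mutually reachable — one SCC of size 2.
{4} is an SCC by itself.
The largest has 3 vertices.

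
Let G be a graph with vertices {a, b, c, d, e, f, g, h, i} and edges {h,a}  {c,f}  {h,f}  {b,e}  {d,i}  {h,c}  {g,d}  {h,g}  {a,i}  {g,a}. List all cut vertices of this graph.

h

Removing h increases the component count from 2 to 3, so h is a cut vertex.
By contrast removing a leaves 2 components; it is not a cut vertex. No other vertex is a cut vertex either.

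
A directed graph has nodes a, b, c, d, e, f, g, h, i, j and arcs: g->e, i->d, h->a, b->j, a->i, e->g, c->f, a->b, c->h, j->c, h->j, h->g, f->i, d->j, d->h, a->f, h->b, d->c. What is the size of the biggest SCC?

{a, b, c, d, f, h, i, j} are all mutually reachable — one SCC of size 8.
{e, g} are all mutually reachable — one SCC of size 2.
The largest has 8 vertices.

8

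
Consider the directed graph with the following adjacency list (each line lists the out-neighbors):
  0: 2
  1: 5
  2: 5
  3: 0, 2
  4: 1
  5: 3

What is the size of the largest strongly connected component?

4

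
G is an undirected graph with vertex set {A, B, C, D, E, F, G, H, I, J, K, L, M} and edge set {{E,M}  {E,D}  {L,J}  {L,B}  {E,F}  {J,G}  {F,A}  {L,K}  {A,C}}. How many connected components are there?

I is isolated — a component by itself.
H is isolated — a component by itself.
Starting from B we can reach B, G, J, K, L. That is one component of size 5.
Starting from A we can reach A, C, D, E, F, M. That is one component of size 6.
Total: 4 components.

4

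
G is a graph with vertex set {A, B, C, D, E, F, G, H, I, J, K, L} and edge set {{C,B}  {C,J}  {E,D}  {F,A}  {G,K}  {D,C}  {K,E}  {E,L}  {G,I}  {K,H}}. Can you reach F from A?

Yes

From A we can reach A, F, which includes F.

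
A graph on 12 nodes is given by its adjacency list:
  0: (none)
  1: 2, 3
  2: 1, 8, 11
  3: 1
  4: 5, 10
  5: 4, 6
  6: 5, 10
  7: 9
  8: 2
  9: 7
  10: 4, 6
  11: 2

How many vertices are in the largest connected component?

0 is isolated — a component by itself.
Starting from 7 we can reach 7, 9. That is one component of size 2.
Starting from 4 we can reach 4, 5, 6, 10. That is one component of size 4.
Starting from 1 we can reach 1, 2, 3, 8, 11. That is one component of size 5.
The largest has 5 vertices.

5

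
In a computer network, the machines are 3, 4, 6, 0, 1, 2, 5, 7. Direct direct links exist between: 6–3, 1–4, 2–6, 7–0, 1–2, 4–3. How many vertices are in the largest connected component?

5 is isolated — a component by itself.
Starting from 0 we can reach 0, 7. That is one component of size 2.
Starting from 1 we can reach 1, 2, 3, 4, 6. That is one component of size 5.
The largest has 5 vertices.

5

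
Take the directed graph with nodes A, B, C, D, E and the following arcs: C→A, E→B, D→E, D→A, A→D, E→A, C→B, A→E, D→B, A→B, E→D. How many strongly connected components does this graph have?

3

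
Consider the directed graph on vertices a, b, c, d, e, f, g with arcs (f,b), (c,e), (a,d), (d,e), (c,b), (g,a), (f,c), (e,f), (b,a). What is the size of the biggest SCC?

6

{a, b, c, d, e, f} are all mutually reachable — one SCC of size 6.
{g} is an SCC by itself.
The largest has 6 vertices.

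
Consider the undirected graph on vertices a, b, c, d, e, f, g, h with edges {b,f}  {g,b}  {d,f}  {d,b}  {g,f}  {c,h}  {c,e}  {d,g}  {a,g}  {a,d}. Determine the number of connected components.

Starting from c we can reach c, e, h. That is one component of size 3.
Starting from a we can reach a, b, d, f, g. That is one component of size 5.
Total: 2 components.

2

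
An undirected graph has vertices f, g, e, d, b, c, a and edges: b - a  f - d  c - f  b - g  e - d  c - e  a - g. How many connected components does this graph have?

2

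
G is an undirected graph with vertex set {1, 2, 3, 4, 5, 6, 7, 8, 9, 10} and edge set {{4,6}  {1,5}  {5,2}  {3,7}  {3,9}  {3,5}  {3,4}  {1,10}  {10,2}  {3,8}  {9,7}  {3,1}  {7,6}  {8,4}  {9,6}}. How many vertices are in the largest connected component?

Starting from 1 we can reach 1, 2, 3, 4, 5, 6, 7, 8, 9, 10. That is one component of size 10.
The largest has 10 vertices.

10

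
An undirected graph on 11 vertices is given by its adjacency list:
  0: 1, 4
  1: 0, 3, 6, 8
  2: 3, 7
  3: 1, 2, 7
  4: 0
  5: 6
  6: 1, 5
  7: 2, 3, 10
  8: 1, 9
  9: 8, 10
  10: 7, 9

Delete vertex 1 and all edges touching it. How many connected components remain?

3

With 1 gone, the remaining components are: {0, 4}; {5, 6}; {2, 3, 7, 8, 9, 10}.
That is 3 components.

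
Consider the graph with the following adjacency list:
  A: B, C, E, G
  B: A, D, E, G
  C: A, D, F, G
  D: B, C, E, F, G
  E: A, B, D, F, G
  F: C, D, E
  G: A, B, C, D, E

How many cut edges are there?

The edges on the cycle E-D-C-G-E are not bridges since each lies on that cycle.
Every edge lies on some cycle, so there are no bridges.

0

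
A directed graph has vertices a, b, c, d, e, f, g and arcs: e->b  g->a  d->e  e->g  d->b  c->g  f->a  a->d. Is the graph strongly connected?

No

There is no directed path from e to f, so the graph is not strongly connected.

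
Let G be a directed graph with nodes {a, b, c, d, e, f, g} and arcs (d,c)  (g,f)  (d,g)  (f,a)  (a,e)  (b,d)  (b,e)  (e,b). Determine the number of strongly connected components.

{a, b, d, e, f, g} are all mutually reachable — one SCC of size 6.
{c} is an SCC by itself.
That gives 2 strongly connected components.

2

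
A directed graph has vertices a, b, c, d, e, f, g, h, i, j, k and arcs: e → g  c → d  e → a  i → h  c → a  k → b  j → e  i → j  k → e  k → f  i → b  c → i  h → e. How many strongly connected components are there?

11

{k} is an SCC by itself.
{c} is an SCC by itself.
{f} is an SCC by itself.
{b} is an SCC by itself.
{j} is an SCC by itself.
(and 6 more singleton SCCs)
That gives 11 strongly connected components.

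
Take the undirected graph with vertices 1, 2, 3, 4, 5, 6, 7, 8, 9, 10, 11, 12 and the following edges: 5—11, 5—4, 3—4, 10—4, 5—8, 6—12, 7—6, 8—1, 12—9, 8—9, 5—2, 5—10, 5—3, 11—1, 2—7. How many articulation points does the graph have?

1

Removing 5 increases the component count from 1 to 2, so 5 is a cut vertex.
By contrast removing 11 leaves 1 component; it is not a cut vertex. No other vertex is a cut vertex either.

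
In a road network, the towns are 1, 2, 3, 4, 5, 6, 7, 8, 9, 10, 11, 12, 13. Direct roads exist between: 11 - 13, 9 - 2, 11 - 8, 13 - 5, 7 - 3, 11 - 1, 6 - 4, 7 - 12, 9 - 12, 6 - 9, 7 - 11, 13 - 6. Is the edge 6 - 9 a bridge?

After removing 6 - 9, the path 6-13-11-7-12-9 still connects them, so the edge is not a bridge.

No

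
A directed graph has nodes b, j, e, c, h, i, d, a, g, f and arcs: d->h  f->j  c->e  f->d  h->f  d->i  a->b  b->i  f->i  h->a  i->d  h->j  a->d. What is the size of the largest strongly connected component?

6

{a, b, d, f, h, i} are all mutually reachable — one SCC of size 6.
{j} is an SCC by itself.
{e} is an SCC by itself.
{g} is an SCC by itself.
{c} is an SCC by itself.
The largest has 6 vertices.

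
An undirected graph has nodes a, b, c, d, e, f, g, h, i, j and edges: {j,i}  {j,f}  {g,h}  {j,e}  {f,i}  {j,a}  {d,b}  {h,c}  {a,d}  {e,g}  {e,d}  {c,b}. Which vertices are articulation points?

Removing j increases the component count from 1 to 2, so j is a cut vertex.
By contrast removing a leaves 1 component; it is not a cut vertex. No other vertex is a cut vertex either.

j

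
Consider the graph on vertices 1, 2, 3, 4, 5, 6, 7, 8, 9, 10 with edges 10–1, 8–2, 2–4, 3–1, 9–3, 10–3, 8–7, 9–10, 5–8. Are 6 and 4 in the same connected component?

No

The component containing 6 is {6}, and 4 is not in it.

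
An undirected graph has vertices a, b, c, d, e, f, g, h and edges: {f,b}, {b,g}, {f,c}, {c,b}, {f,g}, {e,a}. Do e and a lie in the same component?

From e we can reach a, e, which includes a.

Yes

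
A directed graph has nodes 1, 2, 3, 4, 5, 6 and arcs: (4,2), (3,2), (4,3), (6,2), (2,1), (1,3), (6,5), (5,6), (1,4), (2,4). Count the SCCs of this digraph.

2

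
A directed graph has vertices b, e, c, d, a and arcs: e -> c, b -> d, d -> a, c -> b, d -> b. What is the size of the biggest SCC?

{b, d} are all mutually reachable — one SCC of size 2.
{c} is an SCC by itself.
{a} is an SCC by itself.
{e} is an SCC by itself.
The largest has 2 vertices.

2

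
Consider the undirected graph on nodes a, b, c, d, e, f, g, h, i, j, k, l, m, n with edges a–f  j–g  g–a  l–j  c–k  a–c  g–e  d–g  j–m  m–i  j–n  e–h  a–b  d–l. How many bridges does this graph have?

The edges on the cycle d-l-j-g-d are not bridges since each lies on that cycle.
But removing e–g disconnects e from g; removing k–c disconnects k from c; removing j–n disconnects j from n; removing j–m disconnects j from m — these are bridges.
In total 10 edges are bridges.

10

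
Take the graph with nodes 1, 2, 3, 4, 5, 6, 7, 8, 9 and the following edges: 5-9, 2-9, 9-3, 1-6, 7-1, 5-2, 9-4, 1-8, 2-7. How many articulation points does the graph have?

4

Removing 1 increases the component count from 1 to 3, so 1 is a cut vertex.
Removing 2 increases the component count from 1 to 2, so 2 is a cut vertex.
Removing 7 increases the component count from 1 to 2, so 7 is a cut vertex.
Likewise 9 is a cut vertex.
By contrast removing 8 leaves 1 component; it is not a cut vertex. No other vertex is a cut vertex either.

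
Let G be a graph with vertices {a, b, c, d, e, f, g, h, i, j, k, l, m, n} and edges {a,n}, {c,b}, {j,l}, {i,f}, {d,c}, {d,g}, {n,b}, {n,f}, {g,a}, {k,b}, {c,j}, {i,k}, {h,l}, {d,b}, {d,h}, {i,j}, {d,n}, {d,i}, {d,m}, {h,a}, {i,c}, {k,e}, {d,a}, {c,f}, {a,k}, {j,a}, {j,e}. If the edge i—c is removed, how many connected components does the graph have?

i and c are still connected via i-d-c, so the component count stays at 1.

1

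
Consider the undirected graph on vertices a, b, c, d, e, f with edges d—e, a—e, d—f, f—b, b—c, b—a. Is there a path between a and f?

From a we can reach a, b, c, d, e, f, which includes f.

Yes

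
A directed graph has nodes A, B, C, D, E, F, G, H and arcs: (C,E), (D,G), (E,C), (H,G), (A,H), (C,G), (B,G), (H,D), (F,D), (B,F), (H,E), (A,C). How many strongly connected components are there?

{C, E} are all mutually reachable — one SCC of size 2.
{D} is an SCC by itself.
{B} is an SCC by itself.
{G} is an SCC by itself.
{H} is an SCC by itself.
(and 2 more singleton SCCs)
That gives 7 strongly connected components.

7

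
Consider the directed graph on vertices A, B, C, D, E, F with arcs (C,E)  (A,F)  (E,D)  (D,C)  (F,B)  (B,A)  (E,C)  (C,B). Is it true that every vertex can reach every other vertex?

There is no directed path from F to C, so the graph is not strongly connected.

No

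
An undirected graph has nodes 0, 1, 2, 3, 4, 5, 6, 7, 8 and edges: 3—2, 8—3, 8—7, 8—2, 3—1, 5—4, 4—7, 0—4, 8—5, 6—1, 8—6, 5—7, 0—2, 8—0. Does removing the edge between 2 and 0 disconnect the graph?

No

After removing 2—0, the path 2-8-0 still connects them, so the edge is not a bridge.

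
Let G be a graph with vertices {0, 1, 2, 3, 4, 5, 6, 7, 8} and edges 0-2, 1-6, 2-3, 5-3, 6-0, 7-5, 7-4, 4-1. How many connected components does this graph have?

8 is isolated — a component by itself.
Starting from 0 we can reach 0, 1, 2, 3, 4, 5, 6, 7. That is one component of size 8.
Total: 2 components.

2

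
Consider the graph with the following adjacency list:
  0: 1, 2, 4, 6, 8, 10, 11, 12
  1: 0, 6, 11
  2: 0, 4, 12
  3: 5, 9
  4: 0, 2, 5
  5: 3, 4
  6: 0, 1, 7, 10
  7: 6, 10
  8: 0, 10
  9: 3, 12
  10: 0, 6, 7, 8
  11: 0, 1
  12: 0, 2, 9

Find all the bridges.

none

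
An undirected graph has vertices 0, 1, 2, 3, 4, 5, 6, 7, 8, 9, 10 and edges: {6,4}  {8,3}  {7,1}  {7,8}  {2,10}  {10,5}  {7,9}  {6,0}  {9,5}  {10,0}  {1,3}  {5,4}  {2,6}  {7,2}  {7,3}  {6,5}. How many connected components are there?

Starting from 0 we can reach 0, 1, 2, 3, 4, 5, 6, 7, 8, 9, 10. That is one component of size 11.
Total: 1 component.

1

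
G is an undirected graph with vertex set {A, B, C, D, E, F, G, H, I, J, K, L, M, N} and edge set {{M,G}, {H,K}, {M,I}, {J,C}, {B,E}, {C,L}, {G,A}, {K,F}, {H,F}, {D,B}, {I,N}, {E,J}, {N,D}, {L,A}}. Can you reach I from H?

No

The component containing H is {F, H, K}, and I is not in it.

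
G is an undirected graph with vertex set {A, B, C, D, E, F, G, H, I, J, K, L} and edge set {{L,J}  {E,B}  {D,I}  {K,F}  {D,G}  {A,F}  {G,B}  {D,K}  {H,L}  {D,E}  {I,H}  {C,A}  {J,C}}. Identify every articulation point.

D

Removing D increases the component count from 1 to 2, so D is a cut vertex.
By contrast removing H leaves 1 component; it is not a cut vertex. No other vertex is a cut vertex either.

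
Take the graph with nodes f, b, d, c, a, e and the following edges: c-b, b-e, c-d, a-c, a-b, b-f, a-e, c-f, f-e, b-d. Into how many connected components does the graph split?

1

Starting from a we can reach a, b, c, d, e, f. That is one component of size 6.
Total: 1 component.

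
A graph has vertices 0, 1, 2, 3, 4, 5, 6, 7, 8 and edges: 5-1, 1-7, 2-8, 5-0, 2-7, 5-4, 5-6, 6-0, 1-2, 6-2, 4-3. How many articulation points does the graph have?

3

Removing 2 increases the component count from 1 to 2, so 2 is a cut vertex.
Removing 4 increases the component count from 1 to 2, so 4 is a cut vertex.
Removing 5 increases the component count from 1 to 2, so 5 is a cut vertex.
By contrast removing 1 leaves 1 component; it is not a cut vertex. No other vertex is a cut vertex either.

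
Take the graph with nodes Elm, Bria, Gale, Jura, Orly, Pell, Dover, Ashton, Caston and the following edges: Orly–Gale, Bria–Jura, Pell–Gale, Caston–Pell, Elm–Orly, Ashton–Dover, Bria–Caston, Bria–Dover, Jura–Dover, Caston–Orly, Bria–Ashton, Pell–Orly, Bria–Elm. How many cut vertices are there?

1

Removing Bria increases the component count from 1 to 2, so Bria is a cut vertex.
By contrast removing Jura leaves 1 component; it is not a cut vertex. No other vertex is a cut vertex either.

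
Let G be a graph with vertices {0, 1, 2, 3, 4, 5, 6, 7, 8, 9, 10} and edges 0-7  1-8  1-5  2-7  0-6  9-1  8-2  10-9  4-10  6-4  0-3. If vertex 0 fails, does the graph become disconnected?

Deleting 0 raises the number of components from 1 to 2, so 0 is a cut vertex.

Yes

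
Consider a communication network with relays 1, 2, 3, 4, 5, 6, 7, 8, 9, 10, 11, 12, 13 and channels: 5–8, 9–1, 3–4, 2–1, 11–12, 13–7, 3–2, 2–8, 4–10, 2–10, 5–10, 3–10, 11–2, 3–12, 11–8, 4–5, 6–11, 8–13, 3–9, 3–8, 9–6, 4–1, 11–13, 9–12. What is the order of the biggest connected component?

13

Starting from 1 we can reach 1, 2, 3, 4, 5, 6, 7, 8, 9, 10, 11, 12, 13. That is one component of size 13.
The largest has 13 vertices.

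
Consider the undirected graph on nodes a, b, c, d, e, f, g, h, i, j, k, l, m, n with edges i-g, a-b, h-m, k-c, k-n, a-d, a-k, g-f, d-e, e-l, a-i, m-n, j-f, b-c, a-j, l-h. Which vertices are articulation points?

a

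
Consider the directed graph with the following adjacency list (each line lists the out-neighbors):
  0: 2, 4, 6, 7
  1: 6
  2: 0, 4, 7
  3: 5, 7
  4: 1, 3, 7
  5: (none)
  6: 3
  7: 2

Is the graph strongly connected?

There is no directed path from 5 to 2, so the graph is not strongly connected.

No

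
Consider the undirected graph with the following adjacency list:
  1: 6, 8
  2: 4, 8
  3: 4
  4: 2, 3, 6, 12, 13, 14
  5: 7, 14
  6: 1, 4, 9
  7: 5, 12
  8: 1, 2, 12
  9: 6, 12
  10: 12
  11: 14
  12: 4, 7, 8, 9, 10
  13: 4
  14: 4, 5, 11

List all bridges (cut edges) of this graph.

The edges on the cycle 12-9-6-4-12 are not bridges since each lies on that cycle.
But removing 14-11 disconnects 14 from 11; removing 13-4 disconnects 13 from 4; removing 10-12 disconnects 10 from 12; removing 4-3 disconnects 4 from 3 — these are bridges.

10-12, 11-14, 13-4, 3-4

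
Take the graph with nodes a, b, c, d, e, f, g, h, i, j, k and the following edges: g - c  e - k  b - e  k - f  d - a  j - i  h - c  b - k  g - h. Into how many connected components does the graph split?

Starting from a we can reach a, d. That is one component of size 2.
Starting from i we can reach i, j. That is one component of size 2.
Starting from c we can reach c, g, h. That is one component of size 3.
Starting from b we can reach b, e, f, k. That is one component of size 4.
Total: 4 components.

4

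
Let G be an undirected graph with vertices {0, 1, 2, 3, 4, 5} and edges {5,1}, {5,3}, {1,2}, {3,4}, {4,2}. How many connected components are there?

2

0 is isolated — a component by itself.
Starting from 1 we can reach 1, 2, 3, 4, 5. That is one component of size 5.
Total: 2 components.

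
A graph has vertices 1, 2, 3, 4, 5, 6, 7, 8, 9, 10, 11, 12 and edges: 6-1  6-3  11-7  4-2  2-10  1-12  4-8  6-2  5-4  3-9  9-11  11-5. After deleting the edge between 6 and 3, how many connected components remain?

1

6 and 3 are still connected via 6-2-4-5-11-9-3, so the component count stays at 1.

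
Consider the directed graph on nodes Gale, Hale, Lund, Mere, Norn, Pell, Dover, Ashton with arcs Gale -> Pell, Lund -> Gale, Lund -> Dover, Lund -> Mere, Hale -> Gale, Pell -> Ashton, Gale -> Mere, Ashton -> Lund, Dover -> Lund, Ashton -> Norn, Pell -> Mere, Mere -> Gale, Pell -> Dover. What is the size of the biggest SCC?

6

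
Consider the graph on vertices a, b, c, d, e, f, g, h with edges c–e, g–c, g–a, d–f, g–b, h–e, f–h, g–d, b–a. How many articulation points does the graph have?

1

Removing g increases the component count from 1 to 2, so g is a cut vertex.
By contrast removing a leaves 1 component; it is not a cut vertex. No other vertex is a cut vertex either.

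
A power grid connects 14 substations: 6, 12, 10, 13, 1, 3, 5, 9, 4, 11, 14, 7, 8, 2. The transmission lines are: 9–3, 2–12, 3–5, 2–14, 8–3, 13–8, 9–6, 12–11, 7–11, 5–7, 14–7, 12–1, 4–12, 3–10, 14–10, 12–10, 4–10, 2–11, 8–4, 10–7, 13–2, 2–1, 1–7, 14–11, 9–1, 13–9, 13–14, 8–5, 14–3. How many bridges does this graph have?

1

The edges on the cycle 13-8-4-12-2-13 are not bridges since each lies on that cycle.
But removing 6–9 disconnects 6 from 9 — this is a bridge.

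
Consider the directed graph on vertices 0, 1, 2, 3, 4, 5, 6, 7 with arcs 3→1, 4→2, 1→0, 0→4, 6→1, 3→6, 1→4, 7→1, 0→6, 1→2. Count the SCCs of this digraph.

{0, 1, 6} are all mutually reachable — one SCC of size 3.
{7} is an SCC by itself.
{2} is an SCC by itself.
{3} is an SCC by itself.
{4} is an SCC by itself.
(and 1 more singleton SCC)
That gives 6 strongly connected components.

6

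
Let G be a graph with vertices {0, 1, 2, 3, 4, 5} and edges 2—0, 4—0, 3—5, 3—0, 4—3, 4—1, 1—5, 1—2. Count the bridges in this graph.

0

The edges on the cycle 4-1-2-0-3-4 are not bridges since each lies on that cycle.
Every edge lies on some cycle, so there are no bridges.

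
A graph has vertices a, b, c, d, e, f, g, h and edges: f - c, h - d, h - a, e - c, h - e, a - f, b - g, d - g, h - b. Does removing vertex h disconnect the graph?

Yes

Deleting h raises the number of components from 1 to 2, so h is a cut vertex.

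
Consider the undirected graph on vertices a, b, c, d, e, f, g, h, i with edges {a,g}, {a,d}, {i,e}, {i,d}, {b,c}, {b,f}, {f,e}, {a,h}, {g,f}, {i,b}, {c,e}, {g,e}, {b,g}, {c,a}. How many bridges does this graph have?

1

The edges on the cycle i-b-c-a-d-i are not bridges since each lies on that cycle.
But removing h - a disconnects h from a — this is a bridge.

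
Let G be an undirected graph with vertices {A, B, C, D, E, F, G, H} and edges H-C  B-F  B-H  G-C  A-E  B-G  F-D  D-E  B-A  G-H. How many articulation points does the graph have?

Removing B increases the component count from 1 to 2, so B is a cut vertex.
By contrast removing F leaves 1 component; it is not a cut vertex. No other vertex is a cut vertex either.

1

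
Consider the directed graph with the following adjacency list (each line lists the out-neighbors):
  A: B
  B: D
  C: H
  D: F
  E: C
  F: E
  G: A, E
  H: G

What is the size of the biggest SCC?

{A, B, C, D, E, F, G, H} are all mutually reachable — one SCC of size 8.
The largest has 8 vertices.

8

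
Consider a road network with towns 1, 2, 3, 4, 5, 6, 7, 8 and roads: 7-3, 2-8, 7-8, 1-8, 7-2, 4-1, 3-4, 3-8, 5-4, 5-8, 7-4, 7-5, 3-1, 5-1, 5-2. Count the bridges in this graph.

The edges on the cycle 7-5-4-1-8-7 are not bridges since each lies on that cycle.
Every edge lies on some cycle, so there are no bridges.

0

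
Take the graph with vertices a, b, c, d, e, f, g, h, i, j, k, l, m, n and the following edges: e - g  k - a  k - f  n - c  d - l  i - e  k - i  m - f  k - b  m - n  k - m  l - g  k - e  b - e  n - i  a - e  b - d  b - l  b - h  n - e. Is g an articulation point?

Deleting g leaves 2 components (was 2), so g is not a cut vertex.

No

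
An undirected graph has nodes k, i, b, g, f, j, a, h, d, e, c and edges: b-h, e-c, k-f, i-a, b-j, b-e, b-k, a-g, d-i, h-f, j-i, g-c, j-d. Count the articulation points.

Removing b increases the component count from 1 to 2, so b is a cut vertex.
By contrast removing d leaves 1 component; it is not a cut vertex. No other vertex is a cut vertex either.

1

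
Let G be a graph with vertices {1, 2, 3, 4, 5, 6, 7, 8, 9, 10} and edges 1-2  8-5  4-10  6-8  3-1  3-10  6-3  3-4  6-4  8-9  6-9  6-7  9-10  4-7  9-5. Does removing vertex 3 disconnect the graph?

Deleting 3 raises the number of components from 1 to 2, so 3 is a cut vertex.

Yes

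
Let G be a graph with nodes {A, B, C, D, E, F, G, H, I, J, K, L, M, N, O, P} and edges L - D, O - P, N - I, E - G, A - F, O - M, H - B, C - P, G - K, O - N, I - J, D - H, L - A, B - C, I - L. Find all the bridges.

A-F, A-L, E-G, G-K, I-J, M-O

The edges on the cycle O-N-I-L-D-H-B-C-P-O are not bridges since each lies on that cycle.
But removing E - G disconnects E from G; removing A - L disconnects A from L; removing A - F disconnects A from F; removing I - J disconnects I from J — these are bridges.
In total 6 edges are bridges.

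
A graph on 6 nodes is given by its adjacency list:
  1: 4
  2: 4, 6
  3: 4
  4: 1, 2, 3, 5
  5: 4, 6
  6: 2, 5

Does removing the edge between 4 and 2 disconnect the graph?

No

After removing 4-2, the path 4-5-6-2 still connects them, so the edge is not a bridge.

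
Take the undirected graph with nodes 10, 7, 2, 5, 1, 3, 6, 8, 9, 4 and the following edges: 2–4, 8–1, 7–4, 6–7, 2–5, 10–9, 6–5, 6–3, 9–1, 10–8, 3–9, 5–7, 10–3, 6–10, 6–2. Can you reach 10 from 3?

From 3 we can reach 1, 2, 3, 4, 5, 6, 7, 8, 9, 10, which includes 10.

Yes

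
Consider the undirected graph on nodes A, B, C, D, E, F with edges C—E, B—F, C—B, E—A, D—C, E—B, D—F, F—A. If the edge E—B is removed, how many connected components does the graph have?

E and B are still connected via E-C-B, so the component count stays at 1.

1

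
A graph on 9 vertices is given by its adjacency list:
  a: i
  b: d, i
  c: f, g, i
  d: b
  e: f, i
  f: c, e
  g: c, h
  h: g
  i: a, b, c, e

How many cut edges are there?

5

The edges on the cycle f-c-i-e-f are not bridges since each lies on that cycle.
But removing a-i disconnects a from i; removing c-g disconnects c from g; removing i-b disconnects i from b; removing g-h disconnects g from h — these are bridges.
In total 5 edges are bridges.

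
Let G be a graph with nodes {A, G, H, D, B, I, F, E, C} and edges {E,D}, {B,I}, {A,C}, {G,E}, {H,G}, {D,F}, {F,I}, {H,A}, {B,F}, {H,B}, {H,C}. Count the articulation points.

1

Removing H increases the component count from 1 to 2, so H is a cut vertex.
By contrast removing E leaves 1 component; it is not a cut vertex. No other vertex is a cut vertex either.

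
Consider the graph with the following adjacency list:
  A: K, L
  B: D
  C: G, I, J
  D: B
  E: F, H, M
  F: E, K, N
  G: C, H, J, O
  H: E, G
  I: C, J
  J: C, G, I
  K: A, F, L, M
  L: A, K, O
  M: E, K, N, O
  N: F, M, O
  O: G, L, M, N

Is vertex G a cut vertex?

Yes

Deleting G raises the number of components from 2 to 3, so G is a cut vertex.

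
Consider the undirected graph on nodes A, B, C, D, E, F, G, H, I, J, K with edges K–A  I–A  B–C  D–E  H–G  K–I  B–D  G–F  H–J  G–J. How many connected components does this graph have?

3

Starting from A we can reach A, I, K. That is one component of size 3.
Starting from F we can reach F, G, H, J. That is one component of size 4.
Starting from B we can reach B, C, D, E. That is one component of size 4.
Total: 3 components.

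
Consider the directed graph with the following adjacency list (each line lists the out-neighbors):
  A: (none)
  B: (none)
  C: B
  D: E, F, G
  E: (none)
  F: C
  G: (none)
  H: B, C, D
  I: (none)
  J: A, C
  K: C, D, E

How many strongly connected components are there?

{H} is an SCC by itself.
{A} is an SCC by itself.
{G} is an SCC by itself.
{F} is an SCC by itself.
{K} is an SCC by itself.
(and 6 more singleton SCCs)
That gives 11 strongly connected components.

11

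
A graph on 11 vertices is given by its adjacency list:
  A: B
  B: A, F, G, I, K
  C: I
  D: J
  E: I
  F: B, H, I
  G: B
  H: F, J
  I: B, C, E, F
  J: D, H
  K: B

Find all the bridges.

The edges on the cycle I-F-B-I are not bridges since each lies on that cycle.
But removing B-G disconnects B from G; removing B-A disconnects B from A; removing F-H disconnects F from H; removing I-E disconnects I from E — these are bridges.
In total 8 edges are bridges.

A-B, B-G, B-K, C-I, D-J, E-I, F-H, H-J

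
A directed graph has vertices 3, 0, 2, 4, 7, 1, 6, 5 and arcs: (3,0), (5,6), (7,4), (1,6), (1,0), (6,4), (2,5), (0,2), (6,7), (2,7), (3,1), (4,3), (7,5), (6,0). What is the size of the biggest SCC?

8

{0, 1, 2, 3, 4, 5, 6, 7} are all mutually reachable — one SCC of size 8.
The largest has 8 vertices.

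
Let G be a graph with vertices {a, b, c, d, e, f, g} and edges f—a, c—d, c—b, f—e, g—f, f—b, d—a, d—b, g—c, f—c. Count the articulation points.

1

Removing f increases the component count from 1 to 2, so f is a cut vertex.
By contrast removing c leaves 1 component; it is not a cut vertex. No other vertex is a cut vertex either.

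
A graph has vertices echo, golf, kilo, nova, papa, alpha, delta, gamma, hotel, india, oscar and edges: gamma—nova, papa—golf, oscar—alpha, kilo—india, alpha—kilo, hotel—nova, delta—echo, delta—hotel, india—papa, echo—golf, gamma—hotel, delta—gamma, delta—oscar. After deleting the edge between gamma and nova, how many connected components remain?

1

gamma and nova are still connected via gamma-hotel-nova, so the component count stays at 1.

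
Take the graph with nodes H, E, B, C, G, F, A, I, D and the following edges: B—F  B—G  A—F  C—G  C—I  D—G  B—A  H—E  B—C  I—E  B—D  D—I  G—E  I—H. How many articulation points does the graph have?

1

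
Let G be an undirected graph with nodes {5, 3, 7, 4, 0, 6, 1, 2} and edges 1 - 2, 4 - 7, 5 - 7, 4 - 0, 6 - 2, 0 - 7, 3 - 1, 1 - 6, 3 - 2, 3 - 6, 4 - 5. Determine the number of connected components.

Starting from 1 we can reach 1, 2, 3, 6. That is one component of size 4.
Starting from 0 we can reach 0, 4, 5, 7. That is one component of size 4.
Total: 2 components.

2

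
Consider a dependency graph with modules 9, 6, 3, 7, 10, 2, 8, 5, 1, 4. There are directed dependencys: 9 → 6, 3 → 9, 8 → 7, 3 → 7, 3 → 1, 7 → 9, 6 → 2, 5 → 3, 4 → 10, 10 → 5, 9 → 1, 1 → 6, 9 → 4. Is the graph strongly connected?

There is no directed path from 1 to 9, so the graph is not strongly connected.

No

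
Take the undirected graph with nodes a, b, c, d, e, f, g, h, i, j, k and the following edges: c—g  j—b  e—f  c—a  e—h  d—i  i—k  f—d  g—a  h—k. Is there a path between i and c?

No

The component containing i is {d, e, f, h, i, k}, and c is not in it.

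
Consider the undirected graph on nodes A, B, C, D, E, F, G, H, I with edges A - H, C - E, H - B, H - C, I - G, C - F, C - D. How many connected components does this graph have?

2

Starting from G we can reach G, I. That is one component of size 2.
Starting from A we can reach A, B, C, D, E, F, H. That is one component of size 7.
Total: 2 components.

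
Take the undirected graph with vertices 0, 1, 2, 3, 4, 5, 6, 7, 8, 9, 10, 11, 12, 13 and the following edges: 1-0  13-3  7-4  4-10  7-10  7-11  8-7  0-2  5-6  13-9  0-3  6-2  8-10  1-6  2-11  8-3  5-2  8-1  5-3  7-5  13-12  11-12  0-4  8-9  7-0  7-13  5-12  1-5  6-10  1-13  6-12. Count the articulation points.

0

Removing 5, for instance, still leaves 1 component. No single vertex removal increases the component count — the graph has no articulation points.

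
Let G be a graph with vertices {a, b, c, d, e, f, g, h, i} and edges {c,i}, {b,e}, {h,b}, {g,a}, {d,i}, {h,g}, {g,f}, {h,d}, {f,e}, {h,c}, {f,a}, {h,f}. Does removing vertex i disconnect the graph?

Deleting i leaves 1 component (was 1) (its neighbors c, d remain connected to each other), so i is not a cut vertex.

No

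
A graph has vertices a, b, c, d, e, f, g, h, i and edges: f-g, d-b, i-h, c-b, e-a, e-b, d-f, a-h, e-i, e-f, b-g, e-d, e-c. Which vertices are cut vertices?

e

Removing e increases the component count from 1 to 2, so e is a cut vertex.
By contrast removing g leaves 1 component; it is not a cut vertex. No other vertex is a cut vertex either.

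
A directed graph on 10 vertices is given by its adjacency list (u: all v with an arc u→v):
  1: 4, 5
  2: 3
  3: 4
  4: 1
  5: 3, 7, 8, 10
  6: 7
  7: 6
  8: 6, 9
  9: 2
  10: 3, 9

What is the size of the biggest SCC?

8

{1, 2, 3, 4, 5, 8, 9, 10} are all mutually reachable — one SCC of size 8.
{6, 7} are all mutually reachable — one SCC of size 2.
The largest has 8 vertices.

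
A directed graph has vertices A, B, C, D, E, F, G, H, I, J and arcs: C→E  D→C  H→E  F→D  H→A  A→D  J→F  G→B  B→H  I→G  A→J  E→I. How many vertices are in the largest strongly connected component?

{A, B, C, D, E, F, G, H, I, J} are all mutually reachable — one SCC of size 10.
The largest has 10 vertices.

10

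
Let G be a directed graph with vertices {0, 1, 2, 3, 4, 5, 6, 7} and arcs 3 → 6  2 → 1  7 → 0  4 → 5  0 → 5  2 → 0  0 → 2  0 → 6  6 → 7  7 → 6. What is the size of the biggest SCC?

{0, 2, 6, 7} are all mutually reachable — one SCC of size 4.
{3} is an SCC by itself.
{4} is an SCC by itself.
{5} is an SCC by itself.
{1} is an SCC by itself.
The largest has 4 vertices.

4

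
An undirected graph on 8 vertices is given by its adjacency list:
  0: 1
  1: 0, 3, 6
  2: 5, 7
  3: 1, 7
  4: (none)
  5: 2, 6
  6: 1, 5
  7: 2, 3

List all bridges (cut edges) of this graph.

The edges on the cycle 6-5-2-7-3-1-6 are not bridges since each lies on that cycle.
But removing 1-0 disconnects 1 from 0 — this is a bridge.

0-1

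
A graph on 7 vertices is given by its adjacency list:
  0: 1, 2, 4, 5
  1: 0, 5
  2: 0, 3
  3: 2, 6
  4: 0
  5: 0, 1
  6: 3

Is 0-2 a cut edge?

Yes

Removing 0-2 leaves no path between 0 and 2: the component count goes from 1 to 2. So it is a bridge.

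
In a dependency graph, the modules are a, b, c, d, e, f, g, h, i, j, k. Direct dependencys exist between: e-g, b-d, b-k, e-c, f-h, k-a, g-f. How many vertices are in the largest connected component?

5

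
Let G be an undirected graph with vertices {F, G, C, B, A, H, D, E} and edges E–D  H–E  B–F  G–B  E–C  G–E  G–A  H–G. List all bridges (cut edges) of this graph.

The edges on the cycle H-G-E-H are not bridges since each lies on that cycle.
But removing G–A disconnects G from A; removing E–D disconnects E from D; removing E–C disconnects E from C; removing G–B disconnects G from B — these are bridges.
In total 5 edges are bridges.

A-G, B-F, B-G, C-E, D-E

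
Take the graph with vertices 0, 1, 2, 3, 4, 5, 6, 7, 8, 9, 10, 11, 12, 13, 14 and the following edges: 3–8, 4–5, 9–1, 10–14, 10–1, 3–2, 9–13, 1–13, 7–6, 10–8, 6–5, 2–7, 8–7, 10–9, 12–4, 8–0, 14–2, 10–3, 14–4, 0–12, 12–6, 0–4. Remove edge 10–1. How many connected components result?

2

10 and 1 are still connected via 10-9-1, so the component count stays at 2.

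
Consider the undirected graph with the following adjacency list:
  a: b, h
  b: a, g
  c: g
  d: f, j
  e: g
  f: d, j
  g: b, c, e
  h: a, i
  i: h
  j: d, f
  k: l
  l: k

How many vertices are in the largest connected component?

7

Starting from k we can reach k, l. That is one component of size 2.
Starting from d we can reach d, f, j. That is one component of size 3.
Starting from a we can reach a, b, c, e, g, h, i. That is one component of size 7.
The largest has 7 vertices.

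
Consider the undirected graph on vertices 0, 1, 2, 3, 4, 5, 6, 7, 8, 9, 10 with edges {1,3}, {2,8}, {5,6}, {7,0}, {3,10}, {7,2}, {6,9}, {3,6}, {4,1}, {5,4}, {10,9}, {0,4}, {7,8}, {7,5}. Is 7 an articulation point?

Deleting 7 raises the number of components from 1 to 2, so 7 is a cut vertex.

Yes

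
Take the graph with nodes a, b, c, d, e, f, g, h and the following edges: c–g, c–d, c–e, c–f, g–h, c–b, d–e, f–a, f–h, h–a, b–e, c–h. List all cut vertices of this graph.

Removing c increases the component count from 1 to 2, so c is a cut vertex.
By contrast removing d leaves 1 component; it is not a cut vertex. No other vertex is a cut vertex either.

c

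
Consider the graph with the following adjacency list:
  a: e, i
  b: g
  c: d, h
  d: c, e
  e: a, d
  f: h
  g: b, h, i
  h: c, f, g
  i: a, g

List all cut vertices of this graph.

Removing g increases the component count from 1 to 2, so g is a cut vertex.
Removing h increases the component count from 1 to 2, so h is a cut vertex.
By contrast removing a leaves 1 component; it is not a cut vertex. No other vertex is a cut vertex either.

g, h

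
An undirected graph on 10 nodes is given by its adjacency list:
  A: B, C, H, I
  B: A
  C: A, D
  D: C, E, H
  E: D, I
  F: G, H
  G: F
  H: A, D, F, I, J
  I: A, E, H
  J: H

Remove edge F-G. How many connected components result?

Before removal there is 1 component.
F-G is a bridge — removing it separates F's side from G's side.
After removal: 2 components.

2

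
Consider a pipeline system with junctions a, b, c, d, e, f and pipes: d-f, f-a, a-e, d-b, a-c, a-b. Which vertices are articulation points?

Removing a increases the component count from 1 to 3, so a is a cut vertex.
By contrast removing d leaves 1 component; it is not a cut vertex. No other vertex is a cut vertex either.

a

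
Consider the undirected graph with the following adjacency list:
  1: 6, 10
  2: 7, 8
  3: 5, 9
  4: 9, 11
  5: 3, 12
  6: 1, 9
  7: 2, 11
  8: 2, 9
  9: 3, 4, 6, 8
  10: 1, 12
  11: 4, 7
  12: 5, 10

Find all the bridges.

The edges on the cycle 9-8-2-7-11-4-9 are not bridges since each lies on that cycle.
Every edge lies on some cycle, so there are no bridges.

none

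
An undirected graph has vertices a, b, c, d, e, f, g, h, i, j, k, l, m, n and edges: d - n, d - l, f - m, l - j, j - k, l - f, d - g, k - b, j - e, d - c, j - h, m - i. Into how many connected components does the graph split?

2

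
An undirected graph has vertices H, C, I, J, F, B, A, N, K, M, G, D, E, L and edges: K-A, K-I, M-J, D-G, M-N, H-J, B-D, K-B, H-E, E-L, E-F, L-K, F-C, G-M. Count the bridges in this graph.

The edges on the cycle H-E-L-K-B-D-G-M-J-H are not bridges since each lies on that cycle.
But removing N-M disconnects N from M; removing E-F disconnects E from F; removing F-C disconnects F from C; removing I-K disconnects I from K — these are bridges.
In total 5 edges are bridges.

5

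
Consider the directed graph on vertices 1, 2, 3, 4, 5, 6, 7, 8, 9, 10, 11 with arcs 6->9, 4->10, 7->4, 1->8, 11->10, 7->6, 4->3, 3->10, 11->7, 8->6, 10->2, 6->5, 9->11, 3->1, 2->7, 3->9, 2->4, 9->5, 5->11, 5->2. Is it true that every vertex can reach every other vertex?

From 3 we can reach every vertex (1, 2, 3, 4, 5, 6, 7, 8, 9, 10, 11), and every vertex can reach 3 (1, 2, 3, 4, 5, 6, 7, 8, 9, 10, 11). So the whole graph is one strongly connected component.

Yes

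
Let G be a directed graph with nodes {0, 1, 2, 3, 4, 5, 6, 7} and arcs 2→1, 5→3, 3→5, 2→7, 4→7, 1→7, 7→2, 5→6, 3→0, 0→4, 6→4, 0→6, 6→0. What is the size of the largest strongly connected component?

3

{1, 2, 7} are all mutually reachable — one SCC of size 3.
{3, 5} are all mutually reachable — one SCC of size 2.
{0, 6} are all mutually reachable — one SCC of size 2.
{4} is an SCC by itself.
The largest has 3 vertices.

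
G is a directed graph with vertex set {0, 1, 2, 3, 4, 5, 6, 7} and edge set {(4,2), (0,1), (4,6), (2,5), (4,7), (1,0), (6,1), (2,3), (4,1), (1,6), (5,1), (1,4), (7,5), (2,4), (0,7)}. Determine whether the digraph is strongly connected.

There is no directed path from 3 to 5, so the graph is not strongly connected.

No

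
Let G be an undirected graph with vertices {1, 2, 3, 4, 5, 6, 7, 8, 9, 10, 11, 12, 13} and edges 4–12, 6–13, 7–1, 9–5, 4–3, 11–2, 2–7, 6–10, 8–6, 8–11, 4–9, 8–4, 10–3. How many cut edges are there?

8

The edges on the cycle 8-6-10-3-4-8 are not bridges since each lies on that cycle.
But removing 7–1 disconnects 7 from 1; removing 4–12 disconnects 4 from 12; removing 7–2 disconnects 7 from 2; removing 11–2 disconnects 11 from 2 — these are bridges.
In total 8 edges are bridges.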